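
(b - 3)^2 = b^2 - 6*b + 9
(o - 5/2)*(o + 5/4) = o^2 - 5*o/4 - 25/8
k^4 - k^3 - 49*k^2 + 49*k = k*(k - 7)*(k - 1)*(k + 7)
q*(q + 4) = q^2 + 4*q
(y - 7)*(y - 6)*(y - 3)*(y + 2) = y^4 - 14*y^3 + 49*y^2 + 36*y - 252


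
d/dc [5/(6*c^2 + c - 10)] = 5*(-12*c - 1)/(6*c^2 + c - 10)^2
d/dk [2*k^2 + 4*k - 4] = 4*k + 4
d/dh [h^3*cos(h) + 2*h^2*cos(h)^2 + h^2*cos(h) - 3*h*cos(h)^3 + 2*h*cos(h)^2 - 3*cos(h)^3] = -h^3*sin(h) - h^2*sin(h) - 2*h^2*sin(2*h) + 3*h^2*cos(h) + 9*h*sin(h)*cos(h)^2 - 2*h*sin(2*h) + 4*h*cos(h)^2 + 2*h*cos(h) + 9*sin(h)*cos(h)^2 - 3*cos(h)^3 + 2*cos(h)^2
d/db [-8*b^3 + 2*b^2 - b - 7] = -24*b^2 + 4*b - 1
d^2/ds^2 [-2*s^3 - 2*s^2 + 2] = -12*s - 4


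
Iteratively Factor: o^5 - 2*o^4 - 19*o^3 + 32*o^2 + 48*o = (o - 3)*(o^4 + o^3 - 16*o^2 - 16*o) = (o - 3)*(o + 1)*(o^3 - 16*o) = (o - 4)*(o - 3)*(o + 1)*(o^2 + 4*o) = (o - 4)*(o - 3)*(o + 1)*(o + 4)*(o)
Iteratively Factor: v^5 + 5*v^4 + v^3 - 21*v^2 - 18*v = (v + 1)*(v^4 + 4*v^3 - 3*v^2 - 18*v) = (v + 1)*(v + 3)*(v^3 + v^2 - 6*v) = v*(v + 1)*(v + 3)*(v^2 + v - 6) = v*(v + 1)*(v + 3)^2*(v - 2)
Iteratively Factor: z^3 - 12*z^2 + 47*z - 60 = (z - 5)*(z^2 - 7*z + 12) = (z - 5)*(z - 3)*(z - 4)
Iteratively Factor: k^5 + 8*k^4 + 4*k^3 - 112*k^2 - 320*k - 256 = (k + 4)*(k^4 + 4*k^3 - 12*k^2 - 64*k - 64) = (k + 4)^2*(k^3 - 12*k - 16) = (k - 4)*(k + 4)^2*(k^2 + 4*k + 4) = (k - 4)*(k + 2)*(k + 4)^2*(k + 2)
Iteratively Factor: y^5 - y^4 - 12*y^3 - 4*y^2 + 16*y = (y)*(y^4 - y^3 - 12*y^2 - 4*y + 16) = y*(y + 2)*(y^3 - 3*y^2 - 6*y + 8) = y*(y - 1)*(y + 2)*(y^2 - 2*y - 8) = y*(y - 4)*(y - 1)*(y + 2)*(y + 2)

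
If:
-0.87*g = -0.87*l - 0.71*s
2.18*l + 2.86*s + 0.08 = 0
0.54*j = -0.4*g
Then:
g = -0.495834651481599*s - 0.036697247706422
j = 0.367284927023406*s + 0.0271831464492015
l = -1.31192660550459*s - 0.036697247706422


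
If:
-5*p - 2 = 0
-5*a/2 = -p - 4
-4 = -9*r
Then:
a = 36/25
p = -2/5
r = 4/9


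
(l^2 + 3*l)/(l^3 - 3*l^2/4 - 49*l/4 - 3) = 4*l/(4*l^2 - 15*l - 4)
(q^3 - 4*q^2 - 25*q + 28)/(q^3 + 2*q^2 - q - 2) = (q^2 - 3*q - 28)/(q^2 + 3*q + 2)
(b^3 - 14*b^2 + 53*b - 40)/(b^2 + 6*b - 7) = (b^2 - 13*b + 40)/(b + 7)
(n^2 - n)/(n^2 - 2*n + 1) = n/(n - 1)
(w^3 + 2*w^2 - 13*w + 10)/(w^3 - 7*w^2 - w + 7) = (w^2 + 3*w - 10)/(w^2 - 6*w - 7)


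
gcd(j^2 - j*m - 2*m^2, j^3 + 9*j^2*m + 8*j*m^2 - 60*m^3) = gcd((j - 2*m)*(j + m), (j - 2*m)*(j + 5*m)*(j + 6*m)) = j - 2*m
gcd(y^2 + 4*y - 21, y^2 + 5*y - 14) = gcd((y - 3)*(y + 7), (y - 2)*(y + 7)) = y + 7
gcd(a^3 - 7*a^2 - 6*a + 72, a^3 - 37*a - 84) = a + 3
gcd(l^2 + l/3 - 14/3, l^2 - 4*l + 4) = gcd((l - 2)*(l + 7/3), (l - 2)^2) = l - 2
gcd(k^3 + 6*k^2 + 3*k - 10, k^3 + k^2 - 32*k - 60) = k^2 + 7*k + 10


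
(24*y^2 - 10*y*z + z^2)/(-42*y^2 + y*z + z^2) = (-4*y + z)/(7*y + z)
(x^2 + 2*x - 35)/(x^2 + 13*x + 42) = (x - 5)/(x + 6)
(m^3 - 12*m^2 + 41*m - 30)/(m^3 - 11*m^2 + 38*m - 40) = (m^2 - 7*m + 6)/(m^2 - 6*m + 8)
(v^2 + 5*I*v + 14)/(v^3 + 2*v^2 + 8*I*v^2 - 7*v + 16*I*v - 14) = (v - 2*I)/(v^2 + v*(2 + I) + 2*I)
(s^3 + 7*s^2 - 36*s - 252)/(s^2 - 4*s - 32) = (-s^3 - 7*s^2 + 36*s + 252)/(-s^2 + 4*s + 32)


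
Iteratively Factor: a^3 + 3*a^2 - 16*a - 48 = (a + 3)*(a^2 - 16) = (a - 4)*(a + 3)*(a + 4)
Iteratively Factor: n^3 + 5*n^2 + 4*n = (n)*(n^2 + 5*n + 4) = n*(n + 4)*(n + 1)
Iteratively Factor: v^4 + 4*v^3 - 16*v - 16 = (v + 2)*(v^3 + 2*v^2 - 4*v - 8) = (v + 2)^2*(v^2 - 4) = (v - 2)*(v + 2)^2*(v + 2)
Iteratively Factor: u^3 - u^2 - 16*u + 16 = (u + 4)*(u^2 - 5*u + 4) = (u - 4)*(u + 4)*(u - 1)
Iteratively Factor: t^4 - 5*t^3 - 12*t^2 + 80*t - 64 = (t + 4)*(t^3 - 9*t^2 + 24*t - 16) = (t - 4)*(t + 4)*(t^2 - 5*t + 4) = (t - 4)*(t - 1)*(t + 4)*(t - 4)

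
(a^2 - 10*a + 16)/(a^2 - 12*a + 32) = (a - 2)/(a - 4)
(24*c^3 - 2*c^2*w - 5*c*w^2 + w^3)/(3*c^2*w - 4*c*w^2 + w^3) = (-8*c^2 - 2*c*w + w^2)/(w*(-c + w))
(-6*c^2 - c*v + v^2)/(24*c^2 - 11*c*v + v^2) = (2*c + v)/(-8*c + v)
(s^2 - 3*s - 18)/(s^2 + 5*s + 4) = (s^2 - 3*s - 18)/(s^2 + 5*s + 4)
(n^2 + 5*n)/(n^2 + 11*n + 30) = n/(n + 6)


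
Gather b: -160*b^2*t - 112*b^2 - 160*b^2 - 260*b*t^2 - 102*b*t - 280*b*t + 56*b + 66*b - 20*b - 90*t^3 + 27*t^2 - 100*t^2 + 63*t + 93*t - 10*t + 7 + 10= b^2*(-160*t - 272) + b*(-260*t^2 - 382*t + 102) - 90*t^3 - 73*t^2 + 146*t + 17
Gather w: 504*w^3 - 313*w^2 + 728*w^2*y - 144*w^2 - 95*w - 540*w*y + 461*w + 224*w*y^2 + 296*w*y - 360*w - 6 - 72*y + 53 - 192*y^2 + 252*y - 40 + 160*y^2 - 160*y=504*w^3 + w^2*(728*y - 457) + w*(224*y^2 - 244*y + 6) - 32*y^2 + 20*y + 7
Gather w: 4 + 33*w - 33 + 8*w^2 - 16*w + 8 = 8*w^2 + 17*w - 21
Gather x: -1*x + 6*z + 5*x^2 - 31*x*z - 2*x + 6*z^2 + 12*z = 5*x^2 + x*(-31*z - 3) + 6*z^2 + 18*z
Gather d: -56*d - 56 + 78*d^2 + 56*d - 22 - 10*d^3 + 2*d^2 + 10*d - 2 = -10*d^3 + 80*d^2 + 10*d - 80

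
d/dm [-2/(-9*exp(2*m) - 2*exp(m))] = 4*(-9*exp(m) - 1)*exp(-m)/(9*exp(m) + 2)^2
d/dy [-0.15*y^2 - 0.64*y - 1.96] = -0.3*y - 0.64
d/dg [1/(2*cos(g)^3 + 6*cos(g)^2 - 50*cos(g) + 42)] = (3*cos(g)^2 + 6*cos(g) - 25)*sin(g)/(2*(cos(g)^3 + 3*cos(g)^2 - 25*cos(g) + 21)^2)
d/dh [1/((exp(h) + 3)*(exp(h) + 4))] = (-2*exp(h) - 7)*exp(h)/(exp(4*h) + 14*exp(3*h) + 73*exp(2*h) + 168*exp(h) + 144)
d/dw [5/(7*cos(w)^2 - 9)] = 140*sin(2*w)/(11 - 7*cos(2*w))^2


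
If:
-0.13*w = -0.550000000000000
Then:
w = 4.23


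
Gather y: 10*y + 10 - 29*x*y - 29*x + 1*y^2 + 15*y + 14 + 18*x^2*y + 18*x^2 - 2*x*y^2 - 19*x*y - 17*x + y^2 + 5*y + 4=18*x^2 - 46*x + y^2*(2 - 2*x) + y*(18*x^2 - 48*x + 30) + 28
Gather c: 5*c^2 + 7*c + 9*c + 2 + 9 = 5*c^2 + 16*c + 11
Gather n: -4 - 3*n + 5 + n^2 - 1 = n^2 - 3*n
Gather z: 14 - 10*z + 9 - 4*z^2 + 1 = -4*z^2 - 10*z + 24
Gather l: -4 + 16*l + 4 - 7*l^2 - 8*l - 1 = -7*l^2 + 8*l - 1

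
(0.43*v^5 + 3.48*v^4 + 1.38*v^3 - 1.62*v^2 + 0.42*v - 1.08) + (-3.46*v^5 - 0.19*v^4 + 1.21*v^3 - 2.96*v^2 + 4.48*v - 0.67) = -3.03*v^5 + 3.29*v^4 + 2.59*v^3 - 4.58*v^2 + 4.9*v - 1.75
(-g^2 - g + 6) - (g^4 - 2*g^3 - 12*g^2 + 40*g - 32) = -g^4 + 2*g^3 + 11*g^2 - 41*g + 38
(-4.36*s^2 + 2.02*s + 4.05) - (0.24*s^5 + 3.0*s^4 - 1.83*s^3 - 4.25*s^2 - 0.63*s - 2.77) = -0.24*s^5 - 3.0*s^4 + 1.83*s^3 - 0.11*s^2 + 2.65*s + 6.82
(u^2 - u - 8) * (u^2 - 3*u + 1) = u^4 - 4*u^3 - 4*u^2 + 23*u - 8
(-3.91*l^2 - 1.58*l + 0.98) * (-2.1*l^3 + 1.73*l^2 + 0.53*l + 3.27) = 8.211*l^5 - 3.4463*l^4 - 6.8637*l^3 - 11.9277*l^2 - 4.6472*l + 3.2046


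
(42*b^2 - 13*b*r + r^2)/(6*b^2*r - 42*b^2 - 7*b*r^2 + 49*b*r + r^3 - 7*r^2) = (-7*b + r)/(-b*r + 7*b + r^2 - 7*r)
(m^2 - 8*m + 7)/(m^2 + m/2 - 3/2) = 2*(m - 7)/(2*m + 3)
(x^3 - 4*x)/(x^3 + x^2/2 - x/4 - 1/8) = 8*x*(x^2 - 4)/(8*x^3 + 4*x^2 - 2*x - 1)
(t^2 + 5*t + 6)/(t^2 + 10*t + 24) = (t^2 + 5*t + 6)/(t^2 + 10*t + 24)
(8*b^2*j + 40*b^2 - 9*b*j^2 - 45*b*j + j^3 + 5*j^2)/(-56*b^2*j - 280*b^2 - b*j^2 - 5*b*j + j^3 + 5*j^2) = (-b + j)/(7*b + j)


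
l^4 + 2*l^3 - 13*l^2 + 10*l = l*(l - 2)*(l - 1)*(l + 5)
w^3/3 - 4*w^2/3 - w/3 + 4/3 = (w/3 + 1/3)*(w - 4)*(w - 1)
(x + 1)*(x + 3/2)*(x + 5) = x^3 + 15*x^2/2 + 14*x + 15/2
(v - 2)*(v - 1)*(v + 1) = v^3 - 2*v^2 - v + 2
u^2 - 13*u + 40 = (u - 8)*(u - 5)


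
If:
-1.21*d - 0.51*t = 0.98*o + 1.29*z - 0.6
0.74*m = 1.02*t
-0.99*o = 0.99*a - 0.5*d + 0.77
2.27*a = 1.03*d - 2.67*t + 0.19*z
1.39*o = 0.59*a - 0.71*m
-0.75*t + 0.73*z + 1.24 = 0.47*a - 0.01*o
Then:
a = 0.24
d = 1.71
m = 0.51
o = -0.16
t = 0.37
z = -1.16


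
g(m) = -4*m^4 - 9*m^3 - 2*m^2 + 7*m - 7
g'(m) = -16*m^3 - 27*m^2 - 4*m + 7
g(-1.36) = -11.26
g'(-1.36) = 2.75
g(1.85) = -104.73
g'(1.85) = -194.11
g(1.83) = -100.90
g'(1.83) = -188.80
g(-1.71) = -14.02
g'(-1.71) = 14.89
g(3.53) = -1024.19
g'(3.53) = -1047.36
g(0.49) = -5.34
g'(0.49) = -3.33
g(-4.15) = -613.69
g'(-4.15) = 702.17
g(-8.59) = -16288.88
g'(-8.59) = 8190.52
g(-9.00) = -19915.00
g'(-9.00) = 9520.00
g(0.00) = -7.00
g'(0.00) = 7.00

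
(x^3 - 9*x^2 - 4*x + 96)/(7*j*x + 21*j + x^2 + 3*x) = (x^2 - 12*x + 32)/(7*j + x)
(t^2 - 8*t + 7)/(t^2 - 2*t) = (t^2 - 8*t + 7)/(t*(t - 2))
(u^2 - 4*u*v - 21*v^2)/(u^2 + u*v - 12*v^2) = (u^2 - 4*u*v - 21*v^2)/(u^2 + u*v - 12*v^2)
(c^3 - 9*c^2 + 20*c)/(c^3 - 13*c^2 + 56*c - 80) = c/(c - 4)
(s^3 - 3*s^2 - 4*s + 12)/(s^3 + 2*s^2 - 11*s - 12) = (s^2 - 4)/(s^2 + 5*s + 4)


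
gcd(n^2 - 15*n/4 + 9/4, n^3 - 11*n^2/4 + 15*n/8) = 1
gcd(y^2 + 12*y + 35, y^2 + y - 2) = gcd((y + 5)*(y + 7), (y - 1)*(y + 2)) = 1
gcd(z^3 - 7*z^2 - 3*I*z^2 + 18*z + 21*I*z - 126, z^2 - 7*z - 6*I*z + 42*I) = z^2 + z*(-7 - 6*I) + 42*I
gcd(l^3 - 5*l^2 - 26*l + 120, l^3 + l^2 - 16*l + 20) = l + 5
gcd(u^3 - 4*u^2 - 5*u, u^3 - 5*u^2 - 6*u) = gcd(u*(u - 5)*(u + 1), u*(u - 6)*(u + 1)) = u^2 + u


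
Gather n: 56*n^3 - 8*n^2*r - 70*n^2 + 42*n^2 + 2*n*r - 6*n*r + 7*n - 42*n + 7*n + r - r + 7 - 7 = 56*n^3 + n^2*(-8*r - 28) + n*(-4*r - 28)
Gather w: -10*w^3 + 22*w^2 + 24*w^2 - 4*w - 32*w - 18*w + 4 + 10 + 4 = -10*w^3 + 46*w^2 - 54*w + 18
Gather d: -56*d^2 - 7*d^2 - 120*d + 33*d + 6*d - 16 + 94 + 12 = -63*d^2 - 81*d + 90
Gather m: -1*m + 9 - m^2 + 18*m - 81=-m^2 + 17*m - 72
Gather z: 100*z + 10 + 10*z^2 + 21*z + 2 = 10*z^2 + 121*z + 12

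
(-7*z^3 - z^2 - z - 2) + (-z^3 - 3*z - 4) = -8*z^3 - z^2 - 4*z - 6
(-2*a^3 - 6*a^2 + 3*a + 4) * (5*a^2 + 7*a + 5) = -10*a^5 - 44*a^4 - 37*a^3 + 11*a^2 + 43*a + 20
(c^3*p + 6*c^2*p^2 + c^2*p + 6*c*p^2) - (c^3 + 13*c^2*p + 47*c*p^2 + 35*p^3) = c^3*p - c^3 + 6*c^2*p^2 - 12*c^2*p - 41*c*p^2 - 35*p^3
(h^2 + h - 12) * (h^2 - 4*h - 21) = h^4 - 3*h^3 - 37*h^2 + 27*h + 252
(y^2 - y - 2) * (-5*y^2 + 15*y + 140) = -5*y^4 + 20*y^3 + 135*y^2 - 170*y - 280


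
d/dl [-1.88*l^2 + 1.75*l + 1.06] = 1.75 - 3.76*l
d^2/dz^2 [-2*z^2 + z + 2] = -4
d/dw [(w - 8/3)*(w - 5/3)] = 2*w - 13/3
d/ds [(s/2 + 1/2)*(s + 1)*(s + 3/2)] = (s + 1)*(3*s + 4)/2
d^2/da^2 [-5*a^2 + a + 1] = -10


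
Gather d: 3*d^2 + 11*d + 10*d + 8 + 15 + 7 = 3*d^2 + 21*d + 30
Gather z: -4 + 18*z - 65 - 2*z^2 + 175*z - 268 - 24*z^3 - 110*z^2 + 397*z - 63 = -24*z^3 - 112*z^2 + 590*z - 400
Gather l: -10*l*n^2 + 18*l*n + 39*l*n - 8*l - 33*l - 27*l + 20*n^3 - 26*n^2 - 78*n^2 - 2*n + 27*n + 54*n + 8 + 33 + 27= l*(-10*n^2 + 57*n - 68) + 20*n^3 - 104*n^2 + 79*n + 68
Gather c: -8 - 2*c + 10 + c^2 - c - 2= c^2 - 3*c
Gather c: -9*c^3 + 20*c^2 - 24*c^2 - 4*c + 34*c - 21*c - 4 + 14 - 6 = -9*c^3 - 4*c^2 + 9*c + 4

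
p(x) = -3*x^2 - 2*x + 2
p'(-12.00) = 70.00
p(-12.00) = -406.00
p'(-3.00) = 16.00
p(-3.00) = -19.00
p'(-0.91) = 3.46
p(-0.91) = 1.34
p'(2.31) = -15.86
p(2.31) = -18.63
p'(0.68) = -6.08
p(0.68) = -0.75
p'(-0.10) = -1.40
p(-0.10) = 2.17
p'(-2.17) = 11.02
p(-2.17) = -7.79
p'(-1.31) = 5.86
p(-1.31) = -0.53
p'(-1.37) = 6.22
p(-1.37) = -0.89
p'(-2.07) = 10.42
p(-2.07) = -6.71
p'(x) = -6*x - 2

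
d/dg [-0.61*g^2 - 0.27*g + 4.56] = -1.22*g - 0.27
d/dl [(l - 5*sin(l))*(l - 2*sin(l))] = -7*l*cos(l) + 2*l - 7*sin(l) + 10*sin(2*l)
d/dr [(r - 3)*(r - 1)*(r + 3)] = 3*r^2 - 2*r - 9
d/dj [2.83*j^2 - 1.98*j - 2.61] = 5.66*j - 1.98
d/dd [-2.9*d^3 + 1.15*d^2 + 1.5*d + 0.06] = -8.7*d^2 + 2.3*d + 1.5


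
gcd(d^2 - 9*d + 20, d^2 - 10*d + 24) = d - 4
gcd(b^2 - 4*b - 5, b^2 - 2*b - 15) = b - 5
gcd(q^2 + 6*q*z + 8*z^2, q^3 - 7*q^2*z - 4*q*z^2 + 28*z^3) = q + 2*z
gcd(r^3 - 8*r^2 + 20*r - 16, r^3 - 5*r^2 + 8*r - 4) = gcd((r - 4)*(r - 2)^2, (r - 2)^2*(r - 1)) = r^2 - 4*r + 4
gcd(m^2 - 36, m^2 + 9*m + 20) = 1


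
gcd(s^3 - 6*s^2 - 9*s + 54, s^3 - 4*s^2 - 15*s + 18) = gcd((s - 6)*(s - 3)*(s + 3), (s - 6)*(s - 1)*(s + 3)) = s^2 - 3*s - 18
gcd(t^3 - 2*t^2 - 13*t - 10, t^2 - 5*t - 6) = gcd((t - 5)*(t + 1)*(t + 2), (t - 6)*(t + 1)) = t + 1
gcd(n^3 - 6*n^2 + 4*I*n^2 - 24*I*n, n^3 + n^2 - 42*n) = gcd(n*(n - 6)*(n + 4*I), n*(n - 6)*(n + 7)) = n^2 - 6*n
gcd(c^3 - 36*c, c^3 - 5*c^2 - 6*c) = c^2 - 6*c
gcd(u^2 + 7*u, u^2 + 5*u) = u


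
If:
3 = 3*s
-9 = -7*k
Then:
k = 9/7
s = 1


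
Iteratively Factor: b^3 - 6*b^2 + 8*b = (b)*(b^2 - 6*b + 8) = b*(b - 4)*(b - 2)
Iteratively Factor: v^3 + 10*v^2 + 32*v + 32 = (v + 2)*(v^2 + 8*v + 16) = (v + 2)*(v + 4)*(v + 4)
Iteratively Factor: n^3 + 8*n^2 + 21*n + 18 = (n + 3)*(n^2 + 5*n + 6) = (n + 3)^2*(n + 2)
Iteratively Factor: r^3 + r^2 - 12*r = (r + 4)*(r^2 - 3*r) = r*(r + 4)*(r - 3)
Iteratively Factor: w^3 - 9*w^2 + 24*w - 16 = (w - 4)*(w^2 - 5*w + 4) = (w - 4)*(w - 1)*(w - 4)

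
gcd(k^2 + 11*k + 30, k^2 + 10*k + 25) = k + 5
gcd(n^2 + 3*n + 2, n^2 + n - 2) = n + 2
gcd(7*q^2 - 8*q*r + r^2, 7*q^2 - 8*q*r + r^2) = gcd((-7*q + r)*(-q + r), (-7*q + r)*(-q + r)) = 7*q^2 - 8*q*r + r^2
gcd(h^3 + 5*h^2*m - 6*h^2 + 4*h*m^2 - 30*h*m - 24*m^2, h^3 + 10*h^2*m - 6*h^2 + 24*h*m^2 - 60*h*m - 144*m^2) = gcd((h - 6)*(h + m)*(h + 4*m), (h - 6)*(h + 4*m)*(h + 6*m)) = h^2 + 4*h*m - 6*h - 24*m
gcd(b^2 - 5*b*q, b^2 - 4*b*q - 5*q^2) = -b + 5*q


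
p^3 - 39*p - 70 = (p - 7)*(p + 2)*(p + 5)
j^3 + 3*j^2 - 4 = (j - 1)*(j + 2)^2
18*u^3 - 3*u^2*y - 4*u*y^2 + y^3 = (-3*u + y)^2*(2*u + y)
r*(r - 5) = r^2 - 5*r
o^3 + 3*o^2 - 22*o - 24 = (o - 4)*(o + 1)*(o + 6)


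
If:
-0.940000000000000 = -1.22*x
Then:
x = 0.77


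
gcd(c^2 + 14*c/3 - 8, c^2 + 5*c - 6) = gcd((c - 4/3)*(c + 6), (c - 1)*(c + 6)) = c + 6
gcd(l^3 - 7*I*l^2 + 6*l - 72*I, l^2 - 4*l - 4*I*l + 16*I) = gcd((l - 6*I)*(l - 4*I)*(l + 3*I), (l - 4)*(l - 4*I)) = l - 4*I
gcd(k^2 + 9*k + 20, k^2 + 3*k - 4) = k + 4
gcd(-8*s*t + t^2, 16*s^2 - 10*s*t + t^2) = 8*s - t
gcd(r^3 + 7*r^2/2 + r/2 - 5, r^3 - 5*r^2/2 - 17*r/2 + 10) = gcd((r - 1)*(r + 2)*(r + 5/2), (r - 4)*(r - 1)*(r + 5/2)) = r^2 + 3*r/2 - 5/2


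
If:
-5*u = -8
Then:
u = 8/5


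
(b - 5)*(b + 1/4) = b^2 - 19*b/4 - 5/4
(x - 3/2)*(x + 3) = x^2 + 3*x/2 - 9/2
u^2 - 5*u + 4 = (u - 4)*(u - 1)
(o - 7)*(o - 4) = o^2 - 11*o + 28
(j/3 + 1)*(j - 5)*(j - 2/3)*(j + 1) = j^4/3 - 5*j^3/9 - 49*j^2/9 - 11*j/9 + 10/3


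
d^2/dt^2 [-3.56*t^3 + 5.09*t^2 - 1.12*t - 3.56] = 10.18 - 21.36*t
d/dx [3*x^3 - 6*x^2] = 3*x*(3*x - 4)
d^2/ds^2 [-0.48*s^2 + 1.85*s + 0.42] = -0.960000000000000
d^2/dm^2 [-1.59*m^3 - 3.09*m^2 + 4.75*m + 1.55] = -9.54*m - 6.18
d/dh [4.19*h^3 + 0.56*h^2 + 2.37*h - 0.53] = 12.57*h^2 + 1.12*h + 2.37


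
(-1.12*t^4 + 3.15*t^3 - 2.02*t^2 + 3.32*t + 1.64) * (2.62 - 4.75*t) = 5.32*t^5 - 17.8969*t^4 + 17.848*t^3 - 21.0624*t^2 + 0.9084*t + 4.2968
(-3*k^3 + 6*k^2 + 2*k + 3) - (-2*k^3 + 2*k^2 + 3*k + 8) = -k^3 + 4*k^2 - k - 5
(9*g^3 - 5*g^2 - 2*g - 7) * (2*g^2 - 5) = 18*g^5 - 10*g^4 - 49*g^3 + 11*g^2 + 10*g + 35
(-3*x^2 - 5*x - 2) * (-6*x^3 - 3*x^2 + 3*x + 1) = 18*x^5 + 39*x^4 + 18*x^3 - 12*x^2 - 11*x - 2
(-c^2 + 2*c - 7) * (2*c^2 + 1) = -2*c^4 + 4*c^3 - 15*c^2 + 2*c - 7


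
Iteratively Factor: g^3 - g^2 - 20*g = (g - 5)*(g^2 + 4*g) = (g - 5)*(g + 4)*(g)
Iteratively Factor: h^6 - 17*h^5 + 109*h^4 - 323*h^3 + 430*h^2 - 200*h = (h - 1)*(h^5 - 16*h^4 + 93*h^3 - 230*h^2 + 200*h) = (h - 4)*(h - 1)*(h^4 - 12*h^3 + 45*h^2 - 50*h) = (h - 4)*(h - 2)*(h - 1)*(h^3 - 10*h^2 + 25*h) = (h - 5)*(h - 4)*(h - 2)*(h - 1)*(h^2 - 5*h) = (h - 5)^2*(h - 4)*(h - 2)*(h - 1)*(h)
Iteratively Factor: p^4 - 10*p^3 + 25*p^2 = (p)*(p^3 - 10*p^2 + 25*p) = p*(p - 5)*(p^2 - 5*p) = p*(p - 5)^2*(p)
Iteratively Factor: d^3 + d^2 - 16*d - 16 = (d + 1)*(d^2 - 16) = (d - 4)*(d + 1)*(d + 4)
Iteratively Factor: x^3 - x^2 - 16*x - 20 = (x + 2)*(x^2 - 3*x - 10) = (x - 5)*(x + 2)*(x + 2)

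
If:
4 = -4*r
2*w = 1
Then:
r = -1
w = 1/2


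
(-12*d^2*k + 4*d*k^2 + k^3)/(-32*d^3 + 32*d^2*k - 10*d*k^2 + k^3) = k*(6*d + k)/(16*d^2 - 8*d*k + k^2)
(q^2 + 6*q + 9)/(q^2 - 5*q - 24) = (q + 3)/(q - 8)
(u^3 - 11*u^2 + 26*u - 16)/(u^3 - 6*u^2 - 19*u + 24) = (u - 2)/(u + 3)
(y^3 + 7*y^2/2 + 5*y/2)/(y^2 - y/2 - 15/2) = y*(y + 1)/(y - 3)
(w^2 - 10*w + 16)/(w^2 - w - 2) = (w - 8)/(w + 1)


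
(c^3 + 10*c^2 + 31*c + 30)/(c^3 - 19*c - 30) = (c + 5)/(c - 5)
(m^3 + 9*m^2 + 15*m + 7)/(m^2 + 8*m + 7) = m + 1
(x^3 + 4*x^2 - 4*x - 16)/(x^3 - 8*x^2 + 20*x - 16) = (x^2 + 6*x + 8)/(x^2 - 6*x + 8)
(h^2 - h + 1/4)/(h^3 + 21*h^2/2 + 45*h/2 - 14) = (h - 1/2)/(h^2 + 11*h + 28)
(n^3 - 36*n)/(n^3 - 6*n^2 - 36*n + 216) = n/(n - 6)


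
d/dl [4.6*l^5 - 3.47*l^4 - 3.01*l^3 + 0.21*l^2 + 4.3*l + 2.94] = 23.0*l^4 - 13.88*l^3 - 9.03*l^2 + 0.42*l + 4.3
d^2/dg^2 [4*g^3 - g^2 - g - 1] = 24*g - 2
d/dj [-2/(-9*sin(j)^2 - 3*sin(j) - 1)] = -6*(6*sin(j) + 1)*cos(j)/(9*sin(j)^2 + 3*sin(j) + 1)^2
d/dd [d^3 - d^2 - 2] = d*(3*d - 2)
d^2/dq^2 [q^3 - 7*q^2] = 6*q - 14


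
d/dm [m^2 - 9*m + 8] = 2*m - 9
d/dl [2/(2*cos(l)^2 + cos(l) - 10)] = 2*(4*cos(l) + 1)*sin(l)/(cos(l) + cos(2*l) - 9)^2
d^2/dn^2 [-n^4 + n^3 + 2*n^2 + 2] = -12*n^2 + 6*n + 4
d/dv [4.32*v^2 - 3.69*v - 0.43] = 8.64*v - 3.69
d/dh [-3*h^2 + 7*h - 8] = 7 - 6*h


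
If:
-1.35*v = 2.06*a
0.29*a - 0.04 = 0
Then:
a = 0.14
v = -0.21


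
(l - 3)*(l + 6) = l^2 + 3*l - 18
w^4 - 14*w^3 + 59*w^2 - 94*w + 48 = (w - 8)*(w - 3)*(w - 2)*(w - 1)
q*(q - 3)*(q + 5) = q^3 + 2*q^2 - 15*q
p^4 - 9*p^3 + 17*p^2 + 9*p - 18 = (p - 6)*(p - 3)*(p - 1)*(p + 1)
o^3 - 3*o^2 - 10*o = o*(o - 5)*(o + 2)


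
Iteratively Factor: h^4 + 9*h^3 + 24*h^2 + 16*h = (h + 1)*(h^3 + 8*h^2 + 16*h) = (h + 1)*(h + 4)*(h^2 + 4*h) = h*(h + 1)*(h + 4)*(h + 4)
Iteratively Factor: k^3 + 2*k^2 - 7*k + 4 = (k + 4)*(k^2 - 2*k + 1) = (k - 1)*(k + 4)*(k - 1)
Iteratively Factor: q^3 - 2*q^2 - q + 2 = (q - 1)*(q^2 - q - 2) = (q - 1)*(q + 1)*(q - 2)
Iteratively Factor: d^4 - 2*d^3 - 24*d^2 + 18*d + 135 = (d + 3)*(d^3 - 5*d^2 - 9*d + 45) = (d - 3)*(d + 3)*(d^2 - 2*d - 15) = (d - 3)*(d + 3)^2*(d - 5)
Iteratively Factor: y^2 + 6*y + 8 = (y + 2)*(y + 4)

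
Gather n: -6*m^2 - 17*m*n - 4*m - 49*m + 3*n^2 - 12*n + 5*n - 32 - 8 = -6*m^2 - 53*m + 3*n^2 + n*(-17*m - 7) - 40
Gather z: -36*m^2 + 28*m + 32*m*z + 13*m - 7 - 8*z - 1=-36*m^2 + 41*m + z*(32*m - 8) - 8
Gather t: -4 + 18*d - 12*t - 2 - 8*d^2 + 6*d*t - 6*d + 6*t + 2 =-8*d^2 + 12*d + t*(6*d - 6) - 4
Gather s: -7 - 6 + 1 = -12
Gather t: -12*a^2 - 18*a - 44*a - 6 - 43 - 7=-12*a^2 - 62*a - 56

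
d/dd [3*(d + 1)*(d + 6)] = 6*d + 21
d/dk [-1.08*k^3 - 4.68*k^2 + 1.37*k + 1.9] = -3.24*k^2 - 9.36*k + 1.37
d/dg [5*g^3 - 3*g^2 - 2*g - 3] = 15*g^2 - 6*g - 2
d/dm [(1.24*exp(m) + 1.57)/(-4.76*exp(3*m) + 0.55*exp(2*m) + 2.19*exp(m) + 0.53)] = (11.8048*exp(3*m) + 21.7376*exp(2*m) - 1.727*exp(m) - 2.7811)*exp(m)/(22.6576*exp(6*m) - 5.236*exp(5*m) - 20.5463*exp(4*m) - 2.6366*exp(3*m) + 5.3791*exp(2*m) + 2.3214*exp(m) + 0.2809)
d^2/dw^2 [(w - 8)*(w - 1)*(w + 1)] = 6*w - 16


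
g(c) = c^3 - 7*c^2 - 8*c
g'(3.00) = -23.00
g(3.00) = -60.00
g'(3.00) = -23.00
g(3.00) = -60.00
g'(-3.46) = 76.35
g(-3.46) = -97.54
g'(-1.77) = 26.18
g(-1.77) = -13.32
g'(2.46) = -24.29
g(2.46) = -47.15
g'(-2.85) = 56.27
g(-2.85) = -57.21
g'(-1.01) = 9.20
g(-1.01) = -0.09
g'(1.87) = -23.69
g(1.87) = -32.90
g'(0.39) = -13.00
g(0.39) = -4.13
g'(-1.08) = 10.62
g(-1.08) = -0.78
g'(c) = 3*c^2 - 14*c - 8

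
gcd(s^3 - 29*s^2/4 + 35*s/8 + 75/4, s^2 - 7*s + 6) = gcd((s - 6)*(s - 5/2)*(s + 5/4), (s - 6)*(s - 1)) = s - 6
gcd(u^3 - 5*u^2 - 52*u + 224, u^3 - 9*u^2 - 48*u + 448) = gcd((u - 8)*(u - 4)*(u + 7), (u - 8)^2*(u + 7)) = u^2 - u - 56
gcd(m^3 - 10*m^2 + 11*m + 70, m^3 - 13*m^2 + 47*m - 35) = m^2 - 12*m + 35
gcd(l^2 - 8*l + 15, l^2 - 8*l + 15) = l^2 - 8*l + 15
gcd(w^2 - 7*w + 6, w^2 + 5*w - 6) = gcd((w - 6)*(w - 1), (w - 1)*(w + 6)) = w - 1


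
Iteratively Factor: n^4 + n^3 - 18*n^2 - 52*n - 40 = (n + 2)*(n^3 - n^2 - 16*n - 20) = (n + 2)^2*(n^2 - 3*n - 10) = (n - 5)*(n + 2)^2*(n + 2)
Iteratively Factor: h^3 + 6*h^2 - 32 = (h - 2)*(h^2 + 8*h + 16) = (h - 2)*(h + 4)*(h + 4)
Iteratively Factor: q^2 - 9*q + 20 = (q - 5)*(q - 4)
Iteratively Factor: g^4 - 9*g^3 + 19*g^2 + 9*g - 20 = (g - 4)*(g^3 - 5*g^2 - g + 5) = (g - 5)*(g - 4)*(g^2 - 1) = (g - 5)*(g - 4)*(g + 1)*(g - 1)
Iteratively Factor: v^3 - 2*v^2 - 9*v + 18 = (v - 2)*(v^2 - 9) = (v - 2)*(v + 3)*(v - 3)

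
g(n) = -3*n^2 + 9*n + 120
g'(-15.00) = 99.00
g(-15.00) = -690.00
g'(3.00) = -9.00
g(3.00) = 120.00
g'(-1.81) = 19.86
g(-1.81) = 93.88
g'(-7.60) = 54.60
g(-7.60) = -121.68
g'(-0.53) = 12.18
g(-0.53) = 114.39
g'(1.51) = -0.06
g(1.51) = 126.75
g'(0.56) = 5.64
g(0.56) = 124.10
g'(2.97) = -8.82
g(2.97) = 120.27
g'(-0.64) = 12.84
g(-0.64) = 113.01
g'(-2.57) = 24.42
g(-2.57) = 77.06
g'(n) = 9 - 6*n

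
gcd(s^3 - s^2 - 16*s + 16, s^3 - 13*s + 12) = s^2 + 3*s - 4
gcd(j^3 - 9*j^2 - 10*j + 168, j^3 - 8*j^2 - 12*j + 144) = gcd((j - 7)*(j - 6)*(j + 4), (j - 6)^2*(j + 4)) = j^2 - 2*j - 24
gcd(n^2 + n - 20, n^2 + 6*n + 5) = n + 5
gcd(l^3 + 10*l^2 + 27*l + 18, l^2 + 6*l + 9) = l + 3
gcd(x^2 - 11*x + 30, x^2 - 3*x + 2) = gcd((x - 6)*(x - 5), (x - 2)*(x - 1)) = 1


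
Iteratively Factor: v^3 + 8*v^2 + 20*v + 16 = (v + 2)*(v^2 + 6*v + 8) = (v + 2)^2*(v + 4)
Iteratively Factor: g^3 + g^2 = (g)*(g^2 + g) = g^2*(g + 1)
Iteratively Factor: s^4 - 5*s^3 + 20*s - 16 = (s - 2)*(s^3 - 3*s^2 - 6*s + 8) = (s - 4)*(s - 2)*(s^2 + s - 2) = (s - 4)*(s - 2)*(s + 2)*(s - 1)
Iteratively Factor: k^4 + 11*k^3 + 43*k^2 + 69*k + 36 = (k + 3)*(k^3 + 8*k^2 + 19*k + 12) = (k + 1)*(k + 3)*(k^2 + 7*k + 12) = (k + 1)*(k + 3)*(k + 4)*(k + 3)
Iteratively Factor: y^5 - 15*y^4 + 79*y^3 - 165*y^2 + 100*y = (y - 4)*(y^4 - 11*y^3 + 35*y^2 - 25*y) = (y - 5)*(y - 4)*(y^3 - 6*y^2 + 5*y) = (y - 5)*(y - 4)*(y - 1)*(y^2 - 5*y) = y*(y - 5)*(y - 4)*(y - 1)*(y - 5)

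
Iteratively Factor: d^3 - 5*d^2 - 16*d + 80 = (d - 4)*(d^2 - d - 20) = (d - 5)*(d - 4)*(d + 4)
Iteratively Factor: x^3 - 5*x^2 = (x)*(x^2 - 5*x) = x^2*(x - 5)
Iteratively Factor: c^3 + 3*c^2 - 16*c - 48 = (c + 4)*(c^2 - c - 12) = (c + 3)*(c + 4)*(c - 4)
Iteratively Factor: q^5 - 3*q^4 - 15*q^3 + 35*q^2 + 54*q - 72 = (q + 2)*(q^4 - 5*q^3 - 5*q^2 + 45*q - 36) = (q + 2)*(q + 3)*(q^3 - 8*q^2 + 19*q - 12) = (q - 3)*(q + 2)*(q + 3)*(q^2 - 5*q + 4) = (q - 4)*(q - 3)*(q + 2)*(q + 3)*(q - 1)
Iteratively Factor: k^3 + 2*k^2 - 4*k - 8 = (k + 2)*(k^2 - 4) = (k + 2)^2*(k - 2)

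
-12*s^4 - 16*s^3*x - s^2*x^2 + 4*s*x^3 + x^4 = (-2*s + x)*(s + x)*(2*s + x)*(3*s + x)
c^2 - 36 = (c - 6)*(c + 6)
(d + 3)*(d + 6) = d^2 + 9*d + 18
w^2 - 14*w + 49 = (w - 7)^2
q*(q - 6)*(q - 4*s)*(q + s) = q^4 - 3*q^3*s - 6*q^3 - 4*q^2*s^2 + 18*q^2*s + 24*q*s^2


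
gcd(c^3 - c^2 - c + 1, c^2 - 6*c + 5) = c - 1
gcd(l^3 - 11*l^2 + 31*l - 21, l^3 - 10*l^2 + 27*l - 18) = l^2 - 4*l + 3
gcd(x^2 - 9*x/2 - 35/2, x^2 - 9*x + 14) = x - 7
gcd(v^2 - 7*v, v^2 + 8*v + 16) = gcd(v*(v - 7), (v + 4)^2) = 1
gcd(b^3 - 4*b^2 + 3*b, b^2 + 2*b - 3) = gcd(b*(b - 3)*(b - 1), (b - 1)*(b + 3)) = b - 1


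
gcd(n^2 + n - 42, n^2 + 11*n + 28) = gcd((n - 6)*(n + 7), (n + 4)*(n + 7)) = n + 7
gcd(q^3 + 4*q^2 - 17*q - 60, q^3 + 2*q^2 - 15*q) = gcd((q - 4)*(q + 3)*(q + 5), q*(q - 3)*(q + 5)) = q + 5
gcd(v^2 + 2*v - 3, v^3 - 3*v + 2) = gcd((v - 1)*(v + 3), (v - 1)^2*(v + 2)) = v - 1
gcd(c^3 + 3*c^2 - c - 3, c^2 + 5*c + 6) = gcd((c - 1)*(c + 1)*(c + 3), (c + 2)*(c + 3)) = c + 3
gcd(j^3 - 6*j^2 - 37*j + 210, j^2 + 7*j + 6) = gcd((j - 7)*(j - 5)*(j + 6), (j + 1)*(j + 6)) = j + 6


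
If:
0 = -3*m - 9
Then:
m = -3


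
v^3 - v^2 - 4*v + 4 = (v - 2)*(v - 1)*(v + 2)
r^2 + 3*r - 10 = (r - 2)*(r + 5)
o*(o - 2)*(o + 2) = o^3 - 4*o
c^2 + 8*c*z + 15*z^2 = (c + 3*z)*(c + 5*z)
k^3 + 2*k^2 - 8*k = k*(k - 2)*(k + 4)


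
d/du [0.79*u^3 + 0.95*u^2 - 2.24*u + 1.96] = 2.37*u^2 + 1.9*u - 2.24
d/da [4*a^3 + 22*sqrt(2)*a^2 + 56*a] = 12*a^2 + 44*sqrt(2)*a + 56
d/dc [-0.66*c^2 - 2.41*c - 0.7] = -1.32*c - 2.41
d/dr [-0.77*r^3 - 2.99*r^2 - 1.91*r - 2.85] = -2.31*r^2 - 5.98*r - 1.91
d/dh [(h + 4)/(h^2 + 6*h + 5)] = (h^2 + 6*h - 2*(h + 3)*(h + 4) + 5)/(h^2 + 6*h + 5)^2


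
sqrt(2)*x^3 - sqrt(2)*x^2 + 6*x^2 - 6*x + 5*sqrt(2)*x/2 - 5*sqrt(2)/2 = (x - 1)*(x + 5*sqrt(2)/2)*(sqrt(2)*x + 1)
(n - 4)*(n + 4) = n^2 - 16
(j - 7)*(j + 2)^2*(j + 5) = j^4 + 2*j^3 - 39*j^2 - 148*j - 140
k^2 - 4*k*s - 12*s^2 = (k - 6*s)*(k + 2*s)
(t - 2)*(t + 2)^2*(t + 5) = t^4 + 7*t^3 + 6*t^2 - 28*t - 40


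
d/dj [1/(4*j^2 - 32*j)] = (4 - j)/(2*j^2*(j - 8)^2)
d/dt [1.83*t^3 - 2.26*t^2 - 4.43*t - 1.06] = 5.49*t^2 - 4.52*t - 4.43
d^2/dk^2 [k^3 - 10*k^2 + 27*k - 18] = 6*k - 20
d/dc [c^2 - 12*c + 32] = 2*c - 12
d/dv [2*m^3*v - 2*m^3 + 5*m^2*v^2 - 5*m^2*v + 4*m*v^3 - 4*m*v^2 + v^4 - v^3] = 2*m^3 + 10*m^2*v - 5*m^2 + 12*m*v^2 - 8*m*v + 4*v^3 - 3*v^2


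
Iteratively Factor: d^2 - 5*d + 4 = (d - 4)*(d - 1)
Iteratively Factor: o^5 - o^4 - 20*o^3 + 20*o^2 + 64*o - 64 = (o - 1)*(o^4 - 20*o^2 + 64) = (o - 2)*(o - 1)*(o^3 + 2*o^2 - 16*o - 32) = (o - 2)*(o - 1)*(o + 2)*(o^2 - 16) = (o - 4)*(o - 2)*(o - 1)*(o + 2)*(o + 4)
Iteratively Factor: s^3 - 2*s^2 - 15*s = (s)*(s^2 - 2*s - 15) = s*(s - 5)*(s + 3)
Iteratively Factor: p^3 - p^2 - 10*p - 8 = (p + 1)*(p^2 - 2*p - 8) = (p - 4)*(p + 1)*(p + 2)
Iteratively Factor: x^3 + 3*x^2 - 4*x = (x)*(x^2 + 3*x - 4) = x*(x + 4)*(x - 1)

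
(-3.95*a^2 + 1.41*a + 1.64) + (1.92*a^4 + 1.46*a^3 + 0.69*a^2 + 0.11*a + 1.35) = 1.92*a^4 + 1.46*a^3 - 3.26*a^2 + 1.52*a + 2.99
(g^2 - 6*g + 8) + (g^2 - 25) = 2*g^2 - 6*g - 17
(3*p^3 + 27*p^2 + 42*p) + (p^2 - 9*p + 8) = 3*p^3 + 28*p^2 + 33*p + 8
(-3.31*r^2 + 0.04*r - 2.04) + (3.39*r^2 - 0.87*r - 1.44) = 0.0800000000000001*r^2 - 0.83*r - 3.48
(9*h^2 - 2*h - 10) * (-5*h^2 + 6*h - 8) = -45*h^4 + 64*h^3 - 34*h^2 - 44*h + 80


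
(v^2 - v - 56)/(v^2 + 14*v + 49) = (v - 8)/(v + 7)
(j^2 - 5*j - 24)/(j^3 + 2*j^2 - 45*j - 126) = (j - 8)/(j^2 - j - 42)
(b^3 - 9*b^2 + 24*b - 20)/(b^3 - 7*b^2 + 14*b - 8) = (b^2 - 7*b + 10)/(b^2 - 5*b + 4)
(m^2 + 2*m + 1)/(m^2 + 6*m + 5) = (m + 1)/(m + 5)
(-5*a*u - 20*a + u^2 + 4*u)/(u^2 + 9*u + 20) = (-5*a + u)/(u + 5)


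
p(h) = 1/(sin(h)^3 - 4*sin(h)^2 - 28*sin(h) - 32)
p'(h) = (-3*sin(h)^2*cos(h) + 8*sin(h)*cos(h) + 28*cos(h))/(sin(h)^3 - 4*sin(h)^2 - 28*sin(h) - 32)^2 = (14 - 3*sin(h))*cos(h)/((sin(h) - 8)^2*(sin(h) + 2)^3)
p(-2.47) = -0.06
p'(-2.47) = -0.06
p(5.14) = -0.09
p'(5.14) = 0.07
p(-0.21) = -0.04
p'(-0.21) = 0.04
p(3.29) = -0.04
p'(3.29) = -0.03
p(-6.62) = -0.04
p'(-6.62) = 0.04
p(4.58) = -0.11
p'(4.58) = -0.03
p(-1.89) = -0.10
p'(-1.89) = -0.06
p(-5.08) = -0.02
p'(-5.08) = 0.00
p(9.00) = -0.02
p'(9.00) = -0.01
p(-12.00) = -0.02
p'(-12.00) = 0.01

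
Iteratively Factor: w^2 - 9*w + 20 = (w - 5)*(w - 4)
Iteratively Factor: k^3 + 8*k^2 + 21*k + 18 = (k + 2)*(k^2 + 6*k + 9) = (k + 2)*(k + 3)*(k + 3)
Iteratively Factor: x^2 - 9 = (x + 3)*(x - 3)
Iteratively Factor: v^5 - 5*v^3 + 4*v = (v + 1)*(v^4 - v^3 - 4*v^2 + 4*v) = (v - 1)*(v + 1)*(v^3 - 4*v) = (v - 1)*(v + 1)*(v + 2)*(v^2 - 2*v) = v*(v - 1)*(v + 1)*(v + 2)*(v - 2)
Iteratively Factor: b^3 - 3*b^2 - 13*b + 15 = (b + 3)*(b^2 - 6*b + 5) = (b - 1)*(b + 3)*(b - 5)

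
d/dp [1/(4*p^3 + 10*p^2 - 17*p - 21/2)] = 4*(-12*p^2 - 20*p + 17)/(8*p^3 + 20*p^2 - 34*p - 21)^2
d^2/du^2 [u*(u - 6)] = 2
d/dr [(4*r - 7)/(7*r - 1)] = 45/(7*r - 1)^2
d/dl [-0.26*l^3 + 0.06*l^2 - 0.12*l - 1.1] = -0.78*l^2 + 0.12*l - 0.12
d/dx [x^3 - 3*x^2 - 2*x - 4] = 3*x^2 - 6*x - 2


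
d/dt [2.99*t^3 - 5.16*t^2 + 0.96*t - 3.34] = 8.97*t^2 - 10.32*t + 0.96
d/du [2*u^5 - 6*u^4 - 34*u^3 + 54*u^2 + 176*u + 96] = 10*u^4 - 24*u^3 - 102*u^2 + 108*u + 176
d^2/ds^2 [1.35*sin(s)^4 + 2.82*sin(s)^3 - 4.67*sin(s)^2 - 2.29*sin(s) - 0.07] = -21.6*sin(s)^4 - 25.38*sin(s)^3 + 34.88*sin(s)^2 + 19.21*sin(s) - 9.34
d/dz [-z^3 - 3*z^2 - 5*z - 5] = -3*z^2 - 6*z - 5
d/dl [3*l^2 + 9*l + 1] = 6*l + 9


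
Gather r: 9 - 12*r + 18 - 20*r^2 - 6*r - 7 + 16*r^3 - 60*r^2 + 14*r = 16*r^3 - 80*r^2 - 4*r + 20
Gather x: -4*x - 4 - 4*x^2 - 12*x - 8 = -4*x^2 - 16*x - 12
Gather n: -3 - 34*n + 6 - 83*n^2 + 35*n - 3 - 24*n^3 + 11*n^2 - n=-24*n^3 - 72*n^2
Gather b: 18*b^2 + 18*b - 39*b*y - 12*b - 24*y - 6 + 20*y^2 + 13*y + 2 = 18*b^2 + b*(6 - 39*y) + 20*y^2 - 11*y - 4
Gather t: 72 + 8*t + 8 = 8*t + 80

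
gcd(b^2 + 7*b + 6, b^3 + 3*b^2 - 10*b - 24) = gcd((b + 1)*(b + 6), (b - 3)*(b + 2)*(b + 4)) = 1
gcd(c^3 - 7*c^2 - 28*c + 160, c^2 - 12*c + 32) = c^2 - 12*c + 32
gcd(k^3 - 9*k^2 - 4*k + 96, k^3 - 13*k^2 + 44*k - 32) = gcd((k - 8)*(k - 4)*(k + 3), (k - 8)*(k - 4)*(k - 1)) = k^2 - 12*k + 32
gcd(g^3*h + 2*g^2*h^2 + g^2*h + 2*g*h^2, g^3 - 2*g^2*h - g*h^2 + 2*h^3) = 1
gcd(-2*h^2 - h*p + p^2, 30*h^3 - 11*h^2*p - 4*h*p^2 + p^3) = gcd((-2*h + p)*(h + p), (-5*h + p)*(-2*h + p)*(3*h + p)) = -2*h + p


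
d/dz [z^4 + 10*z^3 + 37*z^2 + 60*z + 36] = 4*z^3 + 30*z^2 + 74*z + 60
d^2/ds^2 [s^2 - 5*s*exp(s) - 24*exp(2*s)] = -5*s*exp(s) - 96*exp(2*s) - 10*exp(s) + 2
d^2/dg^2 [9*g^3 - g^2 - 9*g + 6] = 54*g - 2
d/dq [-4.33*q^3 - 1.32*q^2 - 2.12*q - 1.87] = -12.99*q^2 - 2.64*q - 2.12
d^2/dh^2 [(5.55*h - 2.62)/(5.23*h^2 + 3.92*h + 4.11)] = ((5.55*h - 2.62)*(10.46*h + 3.92)*(20.92*h + 7.84) - (174.159*h + 16.1068)*(5.23*h^2 + 3.92*h + 4.11))/(5.23*h^2 + 3.92*h + 4.11)^3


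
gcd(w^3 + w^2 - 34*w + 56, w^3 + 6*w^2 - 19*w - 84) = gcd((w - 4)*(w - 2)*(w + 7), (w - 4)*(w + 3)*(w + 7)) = w^2 + 3*w - 28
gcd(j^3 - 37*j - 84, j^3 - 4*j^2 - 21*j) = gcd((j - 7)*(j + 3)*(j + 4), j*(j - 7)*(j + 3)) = j^2 - 4*j - 21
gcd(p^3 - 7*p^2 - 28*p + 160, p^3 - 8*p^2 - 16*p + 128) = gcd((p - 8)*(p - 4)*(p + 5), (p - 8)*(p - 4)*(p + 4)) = p^2 - 12*p + 32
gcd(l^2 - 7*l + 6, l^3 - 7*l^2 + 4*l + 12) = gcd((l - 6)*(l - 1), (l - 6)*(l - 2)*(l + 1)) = l - 6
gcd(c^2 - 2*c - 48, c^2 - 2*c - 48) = c^2 - 2*c - 48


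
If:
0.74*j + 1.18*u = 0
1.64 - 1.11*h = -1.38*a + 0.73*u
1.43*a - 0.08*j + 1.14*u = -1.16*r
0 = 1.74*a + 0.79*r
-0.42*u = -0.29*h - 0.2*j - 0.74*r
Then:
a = 0.20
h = 1.61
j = -0.29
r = -0.45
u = 0.18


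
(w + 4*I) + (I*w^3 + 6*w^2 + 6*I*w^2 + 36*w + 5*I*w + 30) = I*w^3 + 6*w^2 + 6*I*w^2 + 37*w + 5*I*w + 30 + 4*I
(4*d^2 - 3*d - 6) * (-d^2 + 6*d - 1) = -4*d^4 + 27*d^3 - 16*d^2 - 33*d + 6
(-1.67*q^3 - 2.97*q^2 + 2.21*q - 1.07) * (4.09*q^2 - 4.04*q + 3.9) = -6.8303*q^5 - 5.4005*q^4 + 14.5247*q^3 - 24.8877*q^2 + 12.9418*q - 4.173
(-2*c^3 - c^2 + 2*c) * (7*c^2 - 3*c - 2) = -14*c^5 - c^4 + 21*c^3 - 4*c^2 - 4*c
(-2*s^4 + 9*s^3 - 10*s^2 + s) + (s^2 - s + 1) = -2*s^4 + 9*s^3 - 9*s^2 + 1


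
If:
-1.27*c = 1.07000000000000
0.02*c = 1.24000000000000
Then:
No Solution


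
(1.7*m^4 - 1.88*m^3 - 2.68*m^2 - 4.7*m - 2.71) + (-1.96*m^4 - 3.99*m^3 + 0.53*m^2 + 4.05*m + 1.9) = -0.26*m^4 - 5.87*m^3 - 2.15*m^2 - 0.65*m - 0.81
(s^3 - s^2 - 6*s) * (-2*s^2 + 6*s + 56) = -2*s^5 + 8*s^4 + 62*s^3 - 92*s^2 - 336*s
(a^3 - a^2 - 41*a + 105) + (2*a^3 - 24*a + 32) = 3*a^3 - a^2 - 65*a + 137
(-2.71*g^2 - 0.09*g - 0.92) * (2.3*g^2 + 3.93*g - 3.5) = -6.233*g^4 - 10.8573*g^3 + 7.0153*g^2 - 3.3006*g + 3.22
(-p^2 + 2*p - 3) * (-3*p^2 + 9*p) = 3*p^4 - 15*p^3 + 27*p^2 - 27*p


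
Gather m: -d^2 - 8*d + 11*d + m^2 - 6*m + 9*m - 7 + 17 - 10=-d^2 + 3*d + m^2 + 3*m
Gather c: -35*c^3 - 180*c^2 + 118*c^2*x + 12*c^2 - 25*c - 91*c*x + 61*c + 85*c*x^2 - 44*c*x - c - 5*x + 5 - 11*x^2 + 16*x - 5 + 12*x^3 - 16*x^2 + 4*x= -35*c^3 + c^2*(118*x - 168) + c*(85*x^2 - 135*x + 35) + 12*x^3 - 27*x^2 + 15*x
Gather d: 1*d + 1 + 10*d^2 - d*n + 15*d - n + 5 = 10*d^2 + d*(16 - n) - n + 6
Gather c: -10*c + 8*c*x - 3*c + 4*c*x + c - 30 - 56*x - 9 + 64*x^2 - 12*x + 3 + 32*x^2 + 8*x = c*(12*x - 12) + 96*x^2 - 60*x - 36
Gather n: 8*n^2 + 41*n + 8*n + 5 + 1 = 8*n^2 + 49*n + 6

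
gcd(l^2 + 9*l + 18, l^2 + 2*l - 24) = l + 6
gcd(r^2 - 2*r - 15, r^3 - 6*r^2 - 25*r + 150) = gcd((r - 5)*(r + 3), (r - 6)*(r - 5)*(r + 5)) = r - 5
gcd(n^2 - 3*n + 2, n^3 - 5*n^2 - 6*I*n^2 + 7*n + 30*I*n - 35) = 1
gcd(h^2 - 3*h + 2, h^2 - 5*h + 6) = h - 2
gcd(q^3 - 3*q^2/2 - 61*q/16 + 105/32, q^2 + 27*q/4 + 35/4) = q + 7/4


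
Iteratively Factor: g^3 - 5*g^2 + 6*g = (g)*(g^2 - 5*g + 6) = g*(g - 3)*(g - 2)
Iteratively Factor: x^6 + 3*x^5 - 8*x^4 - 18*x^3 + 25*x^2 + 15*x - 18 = (x + 1)*(x^5 + 2*x^4 - 10*x^3 - 8*x^2 + 33*x - 18) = (x - 1)*(x + 1)*(x^4 + 3*x^3 - 7*x^2 - 15*x + 18) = (x - 1)*(x + 1)*(x + 3)*(x^3 - 7*x + 6) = (x - 2)*(x - 1)*(x + 1)*(x + 3)*(x^2 + 2*x - 3) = (x - 2)*(x - 1)^2*(x + 1)*(x + 3)*(x + 3)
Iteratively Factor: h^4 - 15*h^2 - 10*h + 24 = (h + 3)*(h^3 - 3*h^2 - 6*h + 8) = (h - 4)*(h + 3)*(h^2 + h - 2) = (h - 4)*(h - 1)*(h + 3)*(h + 2)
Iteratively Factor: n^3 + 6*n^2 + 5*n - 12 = (n - 1)*(n^2 + 7*n + 12) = (n - 1)*(n + 3)*(n + 4)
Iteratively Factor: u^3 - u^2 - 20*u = (u + 4)*(u^2 - 5*u) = u*(u + 4)*(u - 5)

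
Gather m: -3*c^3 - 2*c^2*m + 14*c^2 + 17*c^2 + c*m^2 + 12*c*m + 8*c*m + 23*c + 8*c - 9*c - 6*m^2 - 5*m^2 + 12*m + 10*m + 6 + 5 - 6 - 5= -3*c^3 + 31*c^2 + 22*c + m^2*(c - 11) + m*(-2*c^2 + 20*c + 22)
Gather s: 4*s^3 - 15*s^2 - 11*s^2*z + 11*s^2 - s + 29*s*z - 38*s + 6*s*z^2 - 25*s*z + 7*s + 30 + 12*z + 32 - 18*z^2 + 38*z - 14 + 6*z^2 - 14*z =4*s^3 + s^2*(-11*z - 4) + s*(6*z^2 + 4*z - 32) - 12*z^2 + 36*z + 48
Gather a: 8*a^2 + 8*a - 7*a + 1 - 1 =8*a^2 + a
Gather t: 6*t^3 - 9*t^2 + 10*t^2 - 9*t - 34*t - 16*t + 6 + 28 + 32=6*t^3 + t^2 - 59*t + 66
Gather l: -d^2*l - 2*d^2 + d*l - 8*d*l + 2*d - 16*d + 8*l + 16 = -2*d^2 - 14*d + l*(-d^2 - 7*d + 8) + 16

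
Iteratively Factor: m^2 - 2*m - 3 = (m - 3)*(m + 1)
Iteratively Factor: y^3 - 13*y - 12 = (y + 3)*(y^2 - 3*y - 4) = (y + 1)*(y + 3)*(y - 4)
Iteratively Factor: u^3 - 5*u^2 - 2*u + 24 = (u - 4)*(u^2 - u - 6) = (u - 4)*(u - 3)*(u + 2)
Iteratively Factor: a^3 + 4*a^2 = (a + 4)*(a^2) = a*(a + 4)*(a)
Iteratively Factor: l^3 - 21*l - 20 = (l + 1)*(l^2 - l - 20) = (l + 1)*(l + 4)*(l - 5)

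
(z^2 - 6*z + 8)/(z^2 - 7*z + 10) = (z - 4)/(z - 5)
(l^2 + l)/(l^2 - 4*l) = (l + 1)/(l - 4)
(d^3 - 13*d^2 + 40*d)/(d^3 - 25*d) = (d - 8)/(d + 5)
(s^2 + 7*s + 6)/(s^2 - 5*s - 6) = (s + 6)/(s - 6)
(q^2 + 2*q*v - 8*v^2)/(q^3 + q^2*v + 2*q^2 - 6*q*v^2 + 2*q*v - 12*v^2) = (q + 4*v)/(q^2 + 3*q*v + 2*q + 6*v)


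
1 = 1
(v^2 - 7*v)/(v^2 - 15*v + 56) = v/(v - 8)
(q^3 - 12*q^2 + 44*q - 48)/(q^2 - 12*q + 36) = (q^2 - 6*q + 8)/(q - 6)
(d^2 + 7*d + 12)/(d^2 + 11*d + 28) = (d + 3)/(d + 7)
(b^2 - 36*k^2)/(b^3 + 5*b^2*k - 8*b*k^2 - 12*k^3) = (b - 6*k)/(b^2 - b*k - 2*k^2)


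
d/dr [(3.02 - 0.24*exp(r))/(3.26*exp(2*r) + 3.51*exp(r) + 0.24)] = (0.7824*exp(2*r) - 19.6904*exp(r) - 10.6578)*exp(r)/(10.6276*exp(4*r) + 22.8852*exp(3*r) + 13.8849*exp(2*r) + 1.6848*exp(r) + 0.0576)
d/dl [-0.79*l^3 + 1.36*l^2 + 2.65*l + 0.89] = -2.37*l^2 + 2.72*l + 2.65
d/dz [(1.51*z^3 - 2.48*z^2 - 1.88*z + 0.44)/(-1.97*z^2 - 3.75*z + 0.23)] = (-2.9747*z^4 - 11.325*z^3 + 6.6383*z^2 + 0.5928*z + 1.2176)/(3.8809*z^4 + 14.775*z^3 + 13.1563*z^2 - 1.725*z + 0.0529)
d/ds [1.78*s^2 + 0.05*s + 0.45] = 3.56*s + 0.05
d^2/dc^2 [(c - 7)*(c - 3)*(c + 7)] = 6*c - 6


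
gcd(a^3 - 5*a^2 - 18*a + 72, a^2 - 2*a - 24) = a^2 - 2*a - 24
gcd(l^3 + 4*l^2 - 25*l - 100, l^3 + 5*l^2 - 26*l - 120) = l^2 - l - 20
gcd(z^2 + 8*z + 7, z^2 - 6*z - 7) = z + 1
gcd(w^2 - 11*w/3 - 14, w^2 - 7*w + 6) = w - 6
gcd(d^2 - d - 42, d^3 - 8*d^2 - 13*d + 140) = d - 7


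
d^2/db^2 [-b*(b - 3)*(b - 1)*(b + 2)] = -12*b^2 + 12*b + 10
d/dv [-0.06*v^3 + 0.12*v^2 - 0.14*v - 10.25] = -0.18*v^2 + 0.24*v - 0.14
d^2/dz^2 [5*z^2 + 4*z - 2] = 10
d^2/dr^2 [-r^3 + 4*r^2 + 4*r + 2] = 8 - 6*r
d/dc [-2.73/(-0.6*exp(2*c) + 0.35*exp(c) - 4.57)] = (0.9555 - 3.276*exp(c))*exp(c)/(0.6*exp(2*c) - 0.35*exp(c) + 4.57)^2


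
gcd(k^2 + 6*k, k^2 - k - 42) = k + 6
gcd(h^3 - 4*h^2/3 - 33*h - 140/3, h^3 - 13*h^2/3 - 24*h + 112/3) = h^2 - 3*h - 28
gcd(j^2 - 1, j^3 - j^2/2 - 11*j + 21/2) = j - 1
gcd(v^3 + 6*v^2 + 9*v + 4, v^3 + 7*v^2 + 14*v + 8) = v^2 + 5*v + 4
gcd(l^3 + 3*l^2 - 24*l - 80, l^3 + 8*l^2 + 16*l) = l^2 + 8*l + 16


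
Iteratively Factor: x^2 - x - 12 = (x - 4)*(x + 3)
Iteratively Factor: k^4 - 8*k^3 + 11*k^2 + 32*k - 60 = (k - 3)*(k^3 - 5*k^2 - 4*k + 20) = (k - 3)*(k - 2)*(k^2 - 3*k - 10) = (k - 5)*(k - 3)*(k - 2)*(k + 2)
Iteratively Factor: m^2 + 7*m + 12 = (m + 4)*(m + 3)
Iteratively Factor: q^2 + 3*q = (q)*(q + 3)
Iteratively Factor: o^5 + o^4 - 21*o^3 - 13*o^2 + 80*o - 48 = (o + 3)*(o^4 - 2*o^3 - 15*o^2 + 32*o - 16) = (o + 3)*(o + 4)*(o^3 - 6*o^2 + 9*o - 4) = (o - 1)*(o + 3)*(o + 4)*(o^2 - 5*o + 4) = (o - 4)*(o - 1)*(o + 3)*(o + 4)*(o - 1)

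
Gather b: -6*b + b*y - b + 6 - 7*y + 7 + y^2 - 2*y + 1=b*(y - 7) + y^2 - 9*y + 14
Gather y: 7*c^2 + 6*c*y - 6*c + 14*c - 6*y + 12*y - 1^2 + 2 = 7*c^2 + 8*c + y*(6*c + 6) + 1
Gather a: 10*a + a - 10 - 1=11*a - 11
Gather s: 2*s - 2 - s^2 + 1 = -s^2 + 2*s - 1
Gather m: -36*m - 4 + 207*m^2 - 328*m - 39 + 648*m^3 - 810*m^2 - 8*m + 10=648*m^3 - 603*m^2 - 372*m - 33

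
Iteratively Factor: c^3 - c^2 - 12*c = (c)*(c^2 - c - 12) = c*(c - 4)*(c + 3)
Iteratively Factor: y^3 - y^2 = (y)*(y^2 - y) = y*(y - 1)*(y)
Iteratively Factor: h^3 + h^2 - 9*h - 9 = (h + 1)*(h^2 - 9) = (h + 1)*(h + 3)*(h - 3)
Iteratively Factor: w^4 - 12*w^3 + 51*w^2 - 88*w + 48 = (w - 4)*(w^3 - 8*w^2 + 19*w - 12) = (w - 4)^2*(w^2 - 4*w + 3) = (w - 4)^2*(w - 3)*(w - 1)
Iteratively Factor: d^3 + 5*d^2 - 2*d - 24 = (d - 2)*(d^2 + 7*d + 12) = (d - 2)*(d + 3)*(d + 4)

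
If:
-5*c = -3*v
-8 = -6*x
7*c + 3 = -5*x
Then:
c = -29/21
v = -145/63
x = 4/3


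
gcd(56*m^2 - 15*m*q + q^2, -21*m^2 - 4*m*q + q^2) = -7*m + q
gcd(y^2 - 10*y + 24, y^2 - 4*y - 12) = y - 6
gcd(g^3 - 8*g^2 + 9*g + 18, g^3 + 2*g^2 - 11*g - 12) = g^2 - 2*g - 3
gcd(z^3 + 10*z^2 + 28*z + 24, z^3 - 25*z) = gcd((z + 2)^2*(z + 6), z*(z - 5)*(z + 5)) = 1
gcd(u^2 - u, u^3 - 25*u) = u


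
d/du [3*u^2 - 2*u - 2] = 6*u - 2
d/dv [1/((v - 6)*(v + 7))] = (-2*v - 1)/(v^4 + 2*v^3 - 83*v^2 - 84*v + 1764)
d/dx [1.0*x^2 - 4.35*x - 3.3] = 2.0*x - 4.35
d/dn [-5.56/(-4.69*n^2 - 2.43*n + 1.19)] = (-52.1528*n - 13.5108)/(4.69*n^2 + 2.43*n - 1.19)^2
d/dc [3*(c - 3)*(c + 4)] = 6*c + 3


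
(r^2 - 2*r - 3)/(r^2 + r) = (r - 3)/r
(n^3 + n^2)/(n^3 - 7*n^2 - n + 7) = n^2/(n^2 - 8*n + 7)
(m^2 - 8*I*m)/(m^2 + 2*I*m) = (m - 8*I)/(m + 2*I)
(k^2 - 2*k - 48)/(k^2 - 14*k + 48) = (k + 6)/(k - 6)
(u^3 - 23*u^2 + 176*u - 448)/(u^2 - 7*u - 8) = (u^2 - 15*u + 56)/(u + 1)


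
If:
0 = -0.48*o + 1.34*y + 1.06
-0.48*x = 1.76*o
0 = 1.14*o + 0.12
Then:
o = -0.11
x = 0.39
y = -0.83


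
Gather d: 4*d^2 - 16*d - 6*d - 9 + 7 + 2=4*d^2 - 22*d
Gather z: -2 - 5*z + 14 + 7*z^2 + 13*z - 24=7*z^2 + 8*z - 12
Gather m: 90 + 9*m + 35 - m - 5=8*m + 120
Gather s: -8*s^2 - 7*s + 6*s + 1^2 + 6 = -8*s^2 - s + 7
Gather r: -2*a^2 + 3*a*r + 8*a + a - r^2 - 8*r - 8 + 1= -2*a^2 + 9*a - r^2 + r*(3*a - 8) - 7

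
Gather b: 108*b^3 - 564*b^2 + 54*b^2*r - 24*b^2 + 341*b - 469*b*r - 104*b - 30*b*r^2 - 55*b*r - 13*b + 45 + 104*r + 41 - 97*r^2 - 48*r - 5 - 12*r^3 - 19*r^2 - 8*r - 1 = 108*b^3 + b^2*(54*r - 588) + b*(-30*r^2 - 524*r + 224) - 12*r^3 - 116*r^2 + 48*r + 80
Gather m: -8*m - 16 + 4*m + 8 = -4*m - 8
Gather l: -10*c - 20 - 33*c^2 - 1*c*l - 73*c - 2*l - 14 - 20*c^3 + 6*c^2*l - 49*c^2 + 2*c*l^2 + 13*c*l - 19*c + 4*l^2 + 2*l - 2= -20*c^3 - 82*c^2 - 102*c + l^2*(2*c + 4) + l*(6*c^2 + 12*c) - 36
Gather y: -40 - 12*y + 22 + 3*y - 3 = -9*y - 21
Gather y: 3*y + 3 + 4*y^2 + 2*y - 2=4*y^2 + 5*y + 1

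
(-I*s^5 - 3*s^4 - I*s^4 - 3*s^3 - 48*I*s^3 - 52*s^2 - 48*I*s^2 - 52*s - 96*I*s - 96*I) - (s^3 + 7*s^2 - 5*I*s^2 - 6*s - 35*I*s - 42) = -I*s^5 - 3*s^4 - I*s^4 - 4*s^3 - 48*I*s^3 - 59*s^2 - 43*I*s^2 - 46*s - 61*I*s + 42 - 96*I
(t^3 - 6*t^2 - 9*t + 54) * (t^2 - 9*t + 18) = t^5 - 15*t^4 + 63*t^3 + 27*t^2 - 648*t + 972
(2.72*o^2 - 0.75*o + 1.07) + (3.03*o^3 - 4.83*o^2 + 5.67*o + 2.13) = 3.03*o^3 - 2.11*o^2 + 4.92*o + 3.2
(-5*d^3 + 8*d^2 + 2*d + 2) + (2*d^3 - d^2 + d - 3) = -3*d^3 + 7*d^2 + 3*d - 1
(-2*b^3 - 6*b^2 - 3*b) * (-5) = 10*b^3 + 30*b^2 + 15*b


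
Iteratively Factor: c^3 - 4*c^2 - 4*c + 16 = (c - 2)*(c^2 - 2*c - 8) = (c - 4)*(c - 2)*(c + 2)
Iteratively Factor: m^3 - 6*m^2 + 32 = (m - 4)*(m^2 - 2*m - 8) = (m - 4)*(m + 2)*(m - 4)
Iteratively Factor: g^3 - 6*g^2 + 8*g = (g - 4)*(g^2 - 2*g) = g*(g - 4)*(g - 2)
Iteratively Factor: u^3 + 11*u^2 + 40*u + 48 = (u + 3)*(u^2 + 8*u + 16) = (u + 3)*(u + 4)*(u + 4)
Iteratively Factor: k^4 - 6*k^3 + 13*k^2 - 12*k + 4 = (k - 1)*(k^3 - 5*k^2 + 8*k - 4) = (k - 2)*(k - 1)*(k^2 - 3*k + 2) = (k - 2)^2*(k - 1)*(k - 1)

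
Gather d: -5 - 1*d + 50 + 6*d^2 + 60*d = 6*d^2 + 59*d + 45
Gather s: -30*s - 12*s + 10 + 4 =14 - 42*s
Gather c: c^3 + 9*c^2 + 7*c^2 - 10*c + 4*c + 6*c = c^3 + 16*c^2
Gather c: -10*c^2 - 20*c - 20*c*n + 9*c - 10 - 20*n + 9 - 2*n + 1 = -10*c^2 + c*(-20*n - 11) - 22*n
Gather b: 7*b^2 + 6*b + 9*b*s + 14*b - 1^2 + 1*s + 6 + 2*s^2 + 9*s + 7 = 7*b^2 + b*(9*s + 20) + 2*s^2 + 10*s + 12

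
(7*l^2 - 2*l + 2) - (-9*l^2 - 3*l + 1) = 16*l^2 + l + 1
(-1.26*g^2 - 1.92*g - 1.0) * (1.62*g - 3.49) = -2.0412*g^3 + 1.287*g^2 + 5.0808*g + 3.49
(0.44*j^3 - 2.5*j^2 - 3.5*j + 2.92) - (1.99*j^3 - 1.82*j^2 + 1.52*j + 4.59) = -1.55*j^3 - 0.68*j^2 - 5.02*j - 1.67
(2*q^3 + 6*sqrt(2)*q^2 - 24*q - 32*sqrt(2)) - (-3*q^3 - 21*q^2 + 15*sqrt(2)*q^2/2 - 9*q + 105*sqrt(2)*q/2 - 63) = 5*q^3 - 3*sqrt(2)*q^2/2 + 21*q^2 - 105*sqrt(2)*q/2 - 15*q - 32*sqrt(2) + 63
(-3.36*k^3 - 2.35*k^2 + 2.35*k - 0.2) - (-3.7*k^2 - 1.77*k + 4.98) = -3.36*k^3 + 1.35*k^2 + 4.12*k - 5.18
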